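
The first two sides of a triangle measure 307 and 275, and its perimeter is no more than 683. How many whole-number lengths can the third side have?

Triangle inequality: 32 < x < 582. Perimeter ≤ 683 gives x ≤ 683 − 307 − 275 = 101.
So 32 < x ≤ 101; integers 33 through 101: 69 values.

69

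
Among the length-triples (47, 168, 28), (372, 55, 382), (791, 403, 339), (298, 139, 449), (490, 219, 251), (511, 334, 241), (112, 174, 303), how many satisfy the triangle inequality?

(28,47,168): 28+47 ≤ 168 → not valid
(55,372,382): 55+372 > 382 → valid
(339,403,791): 339+403 ≤ 791 → not valid
(139,298,449): 139+298 ≤ 449 → not valid
(219,251,490): 219+251 ≤ 490 → not valid
(241,334,511): 241+334 > 511 → valid
(112,174,303): 112+174 ≤ 303 → not valid
2 of the 7 triples form a triangle.

2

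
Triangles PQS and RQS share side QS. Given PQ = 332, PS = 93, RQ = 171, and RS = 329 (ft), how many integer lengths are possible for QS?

From triangle PQS: 239 < QS < 425.
From triangle RQS: 158 < QS < 500.
Intersection: 239 < QS < 425, so integers 240 through 424: 185 values.

185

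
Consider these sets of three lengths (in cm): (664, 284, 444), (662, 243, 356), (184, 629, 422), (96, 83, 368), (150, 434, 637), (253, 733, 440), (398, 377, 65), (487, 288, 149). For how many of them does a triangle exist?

(284,444,664): 284+444 > 664 → valid
(243,356,662): 243+356 ≤ 662 → not valid
(184,422,629): 184+422 ≤ 629 → not valid
(83,96,368): 83+96 ≤ 368 → not valid
(150,434,637): 150+434 ≤ 637 → not valid
(253,440,733): 253+440 ≤ 733 → not valid
(65,377,398): 65+377 > 398 → valid
(149,288,487): 149+288 ≤ 487 → not valid
2 of the 8 triples form a triangle.

2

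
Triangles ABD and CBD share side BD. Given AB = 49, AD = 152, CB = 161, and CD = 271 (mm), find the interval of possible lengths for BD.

From triangle ABD: |49 − 152| < BD < 49 + 152, i.e. 103 < BD < 201.
From triangle CBD: 110 < BD < 432.
Both must hold, so BD lies in the intersection.

110 < BD < 201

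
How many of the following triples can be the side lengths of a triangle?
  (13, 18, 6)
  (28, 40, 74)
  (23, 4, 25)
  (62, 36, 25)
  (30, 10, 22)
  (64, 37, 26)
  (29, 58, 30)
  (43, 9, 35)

(6,13,18): 6+13 > 18 → valid
(28,40,74): 28+40 ≤ 74 → not valid
(4,23,25): 4+23 > 25 → valid
(25,36,62): 25+36 ≤ 62 → not valid
(10,22,30): 10+22 > 30 → valid
(26,37,64): 26+37 ≤ 64 → not valid
(29,30,58): 29+30 > 58 → valid
(9,35,43): 9+35 > 43 → valid
5 of the 8 triples form a triangle.

5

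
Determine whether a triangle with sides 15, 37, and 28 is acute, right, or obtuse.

Compare the square of the longest side to the sum of squares of the other two: 15² + 28² = 1009 < 1369 = 37².

obtuse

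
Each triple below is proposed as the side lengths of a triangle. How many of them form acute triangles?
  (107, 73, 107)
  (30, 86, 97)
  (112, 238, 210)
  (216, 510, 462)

1

(107,73,107): 73²+107² = 16778 > 11449 = 107² → acute
(30,86,97): 30²+86² = 8296 < 9409 = 97² → obtuse
(112,238,210): 112²+210² = 56644 = 238² → right
(216,510,462): 216²+462² = 260100 = 510² → right
1 of the 4 is acute.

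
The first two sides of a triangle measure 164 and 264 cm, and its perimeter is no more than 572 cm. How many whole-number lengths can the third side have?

44

Triangle inequality: 100 < x < 428. Perimeter ≤ 572 gives x ≤ 572 − 164 − 264 = 144.
So 100 < x ≤ 144; integers 101 through 144: 44 values.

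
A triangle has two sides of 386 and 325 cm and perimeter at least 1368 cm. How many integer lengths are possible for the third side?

Triangle inequality: 61 < x < 711. Perimeter ≥ 1368 gives x ≥ 1368 − 386 − 325 = 657.
So 657 ≤ x < 711; integers 657 through 710: 54 values.

54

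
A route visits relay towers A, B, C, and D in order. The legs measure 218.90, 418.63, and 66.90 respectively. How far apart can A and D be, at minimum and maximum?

132.83 ≤ AD ≤ 704.43

The maximum is all hops collinear in one direction: 218.90 + 418.63 + 66.90 = 704.43.
The longest hop is 418.63; the others sum to 285.80. Folding the others back against it leaves at least 418.63 − 285.80 = 132.83.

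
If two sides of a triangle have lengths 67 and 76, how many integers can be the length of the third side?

The third side lies in the open interval (9, 143).
Integers from 10 to 142 inclusive: 142 − 10 + 1 = 133.

133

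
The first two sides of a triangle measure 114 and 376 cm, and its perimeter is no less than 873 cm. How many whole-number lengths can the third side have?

107

Triangle inequality: 262 < x < 490. Perimeter ≥ 873 gives x ≥ 873 − 114 − 376 = 383.
So 383 ≤ x < 490; integers 383 through 489: 107 values.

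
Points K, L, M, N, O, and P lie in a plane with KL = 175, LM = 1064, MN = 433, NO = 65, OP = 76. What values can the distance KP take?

315 ≤ KP ≤ 1813

The maximum is all hops collinear in one direction: 175 + 1064 + 433 + 65 + 76 = 1813.
The longest hop is 1064; the others sum to 749. Folding the others back against it leaves at least 1064 − 749 = 315.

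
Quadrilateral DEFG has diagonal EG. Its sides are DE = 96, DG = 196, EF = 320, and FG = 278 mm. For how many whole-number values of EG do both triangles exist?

191

From triangle DEG: 100 < EG < 292.
From triangle FEG: 42 < EG < 598.
Intersection: 100 < EG < 292, so integers 101 through 291: 191 values.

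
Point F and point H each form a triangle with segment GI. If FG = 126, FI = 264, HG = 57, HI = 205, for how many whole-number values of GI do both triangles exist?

113

From triangle FGI: 138 < GI < 390.
From triangle HGI: 148 < GI < 262.
Intersection: 148 < GI < 262, so integers 149 through 261: 113 values.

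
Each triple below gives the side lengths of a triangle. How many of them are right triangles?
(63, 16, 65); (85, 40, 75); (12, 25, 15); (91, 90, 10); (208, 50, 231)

2

(63,16,65): 16²+63² = 4225 = 65² → right
(85,40,75): 40²+75² = 7225 = 85² → right
(12,25,15): 12²+15² = 369 < 625 = 25² → obtuse
(91,90,10): 10²+90² = 8200 < 8281 = 91² → obtuse
(208,50,231): 50²+208² = 45764 < 53361 = 231² → obtuse
2 of the 5 are right.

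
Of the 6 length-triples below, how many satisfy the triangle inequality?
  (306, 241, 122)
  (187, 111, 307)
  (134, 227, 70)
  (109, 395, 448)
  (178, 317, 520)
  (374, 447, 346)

3

(122,241,306): 122+241 > 306 → valid
(111,187,307): 111+187 ≤ 307 → not valid
(70,134,227): 70+134 ≤ 227 → not valid
(109,395,448): 109+395 > 448 → valid
(178,317,520): 178+317 ≤ 520 → not valid
(346,374,447): 346+374 > 447 → valid
3 of the 6 triples form a triangle.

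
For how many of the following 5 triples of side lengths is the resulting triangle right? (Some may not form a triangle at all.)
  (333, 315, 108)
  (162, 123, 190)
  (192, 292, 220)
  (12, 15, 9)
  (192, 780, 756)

(333,315,108): 108²+315² = 110889 = 333² → right
(162,123,190): 123²+162² = 41373 > 36100 = 190² → acute
(192,292,220): 192²+220² = 85264 = 292² → right
(12,15,9): 9²+12² = 225 = 15² → right
(192,780,756): 192²+756² = 608400 = 780² → right
4 of the 5 are right.

4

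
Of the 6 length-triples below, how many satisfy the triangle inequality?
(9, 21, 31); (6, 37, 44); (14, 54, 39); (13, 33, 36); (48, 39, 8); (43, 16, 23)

1

(9,21,31): 9+21 ≤ 31 → not valid
(6,37,44): 6+37 ≤ 44 → not valid
(14,39,54): 14+39 ≤ 54 → not valid
(13,33,36): 13+33 > 36 → valid
(8,39,48): 8+39 ≤ 48 → not valid
(16,23,43): 16+23 ≤ 43 → not valid
1 of the 6 triples forms a triangle.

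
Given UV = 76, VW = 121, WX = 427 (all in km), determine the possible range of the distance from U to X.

230 ≤ UX ≤ 624 km

The maximum is all hops collinear in one direction: 76 + 121 + 427 = 624.
The longest hop is 427; the others sum to 197. Folding the others back against it leaves at least 427 − 197 = 230.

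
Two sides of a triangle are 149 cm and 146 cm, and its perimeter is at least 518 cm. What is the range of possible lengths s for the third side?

223 ≤ s < 295

Triangle inequality alone gives 3 < s < 295.
The perimeter condition gives s ≥ 518 − 149 − 146 = 223.
Intersecting the two: 223 ≤ s < 295.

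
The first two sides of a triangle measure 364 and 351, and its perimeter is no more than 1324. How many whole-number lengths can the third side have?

Triangle inequality: 13 < x < 715. Perimeter ≤ 1324 gives x ≤ 1324 − 364 − 351 = 609.
So 13 < x ≤ 609; integers 14 through 609: 596 values.

596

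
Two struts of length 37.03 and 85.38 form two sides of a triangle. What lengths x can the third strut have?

48.35 < x < 122.41

By the triangle inequality, x must be less than 37.03 + 85.38 = 122.41 and greater than |37.03 − 85.38| = 48.35.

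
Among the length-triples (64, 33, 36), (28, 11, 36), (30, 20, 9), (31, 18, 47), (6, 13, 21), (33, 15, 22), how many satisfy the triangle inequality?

(33,36,64): 33+36 > 64 → valid
(11,28,36): 11+28 > 36 → valid
(9,20,30): 9+20 ≤ 30 → not valid
(18,31,47): 18+31 > 47 → valid
(6,13,21): 6+13 ≤ 21 → not valid
(15,22,33): 15+22 > 33 → valid
4 of the 6 triples form a triangle.

4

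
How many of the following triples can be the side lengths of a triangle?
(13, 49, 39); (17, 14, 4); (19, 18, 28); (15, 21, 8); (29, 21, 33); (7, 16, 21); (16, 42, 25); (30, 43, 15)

7

(13,39,49): 13+39 > 49 → valid
(4,14,17): 4+14 > 17 → valid
(18,19,28): 18+19 > 28 → valid
(8,15,21): 8+15 > 21 → valid
(21,29,33): 21+29 > 33 → valid
(7,16,21): 7+16 > 21 → valid
(16,25,42): 16+25 ≤ 42 → not valid
(15,30,43): 15+30 > 43 → valid
7 of the 8 triples form a triangle.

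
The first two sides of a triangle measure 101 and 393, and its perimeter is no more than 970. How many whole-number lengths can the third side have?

Triangle inequality: 292 < x < 494. Perimeter ≤ 970 gives x ≤ 970 − 101 − 393 = 476.
So 292 < x ≤ 476; integers 293 through 476: 184 values.

184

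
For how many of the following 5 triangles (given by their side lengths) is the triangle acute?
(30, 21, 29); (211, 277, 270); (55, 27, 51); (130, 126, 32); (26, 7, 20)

(30,21,29): 21²+29² = 1282 > 900 = 30² → acute
(211,277,270): 211²+270² = 117421 > 76729 = 277² → acute
(55,27,51): 27²+51² = 3330 > 3025 = 55² → acute
(130,126,32): 32²+126² = 16900 = 130² → right
(26,7,20): 7²+20² = 449 < 676 = 26² → obtuse
3 of the 5 are acute.

3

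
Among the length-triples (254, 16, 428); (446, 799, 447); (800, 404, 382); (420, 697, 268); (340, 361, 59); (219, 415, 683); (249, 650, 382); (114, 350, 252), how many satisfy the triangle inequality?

3

(16,254,428): 16+254 ≤ 428 → not valid
(446,447,799): 446+447 > 799 → valid
(382,404,800): 382+404 ≤ 800 → not valid
(268,420,697): 268+420 ≤ 697 → not valid
(59,340,361): 59+340 > 361 → valid
(219,415,683): 219+415 ≤ 683 → not valid
(249,382,650): 249+382 ≤ 650 → not valid
(114,252,350): 114+252 > 350 → valid
3 of the 8 triples form a triangle.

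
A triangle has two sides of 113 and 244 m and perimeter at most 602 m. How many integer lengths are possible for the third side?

114

Triangle inequality: 131 < x < 357. Perimeter ≤ 602 gives x ≤ 602 − 113 − 244 = 245.
So 131 < x ≤ 245; integers 132 through 245: 114 values.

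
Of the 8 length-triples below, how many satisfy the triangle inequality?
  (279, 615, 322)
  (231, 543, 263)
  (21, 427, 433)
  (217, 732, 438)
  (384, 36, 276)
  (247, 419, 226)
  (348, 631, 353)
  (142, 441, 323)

4

(279,322,615): 279+322 ≤ 615 → not valid
(231,263,543): 231+263 ≤ 543 → not valid
(21,427,433): 21+427 > 433 → valid
(217,438,732): 217+438 ≤ 732 → not valid
(36,276,384): 36+276 ≤ 384 → not valid
(226,247,419): 226+247 > 419 → valid
(348,353,631): 348+353 > 631 → valid
(142,323,441): 142+323 > 441 → valid
4 of the 8 triples form a triangle.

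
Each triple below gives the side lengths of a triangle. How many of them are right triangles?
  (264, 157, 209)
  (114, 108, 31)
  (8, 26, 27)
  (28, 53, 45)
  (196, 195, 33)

(264,157,209): 157²+209² = 68330 < 69696 = 264² → obtuse
(114,108,31): 31²+108² = 12625 < 12996 = 114² → obtuse
(8,26,27): 8²+26² = 740 > 729 = 27² → acute
(28,53,45): 28²+45² = 2809 = 53² → right
(196,195,33): 33²+195² = 39114 > 38416 = 196² → acute
1 of the 5 is right.

1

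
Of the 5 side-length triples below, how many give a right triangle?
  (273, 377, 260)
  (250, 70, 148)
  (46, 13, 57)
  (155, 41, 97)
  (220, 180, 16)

(273,377,260): 260²+273² = 142129 = 377² → right
(250,70,148): 70+148 ≤ 250, not a triangle
(46,13,57): 13²+46² = 2285 < 3249 = 57² → obtuse
(155,41,97): 41+97 ≤ 155, not a triangle
(220,180,16): 16+180 ≤ 220, not a triangle
1 of the 5 is right.

1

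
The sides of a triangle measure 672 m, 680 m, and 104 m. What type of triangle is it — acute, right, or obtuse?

right

Compare the square of the longest side to the sum of squares of the other two: 104² + 672² = 462400 = 680².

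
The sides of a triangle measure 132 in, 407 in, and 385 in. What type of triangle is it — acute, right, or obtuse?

right

Compare the square of the longest side to the sum of squares of the other two: 132² + 385² = 165649 = 407².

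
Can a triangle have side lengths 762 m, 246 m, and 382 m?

The longest side is 762, but the other two sum to only 628.
628 < 762, so the triangle inequality fails.

No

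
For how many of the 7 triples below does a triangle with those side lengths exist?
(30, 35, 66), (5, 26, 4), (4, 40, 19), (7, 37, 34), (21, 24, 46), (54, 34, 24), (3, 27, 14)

(30,35,66): 30+35 ≤ 66 → not valid
(4,5,26): 4+5 ≤ 26 → not valid
(4,19,40): 4+19 ≤ 40 → not valid
(7,34,37): 7+34 > 37 → valid
(21,24,46): 21+24 ≤ 46 → not valid
(24,34,54): 24+34 > 54 → valid
(3,14,27): 3+14 ≤ 27 → not valid
2 of the 7 triples form a triangle.

2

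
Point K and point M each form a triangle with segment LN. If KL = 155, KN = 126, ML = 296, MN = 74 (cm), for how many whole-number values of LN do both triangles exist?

58

From triangle KLN: 29 < LN < 281.
From triangle MLN: 222 < LN < 370.
Intersection: 222 < LN < 281, so integers 223 through 280: 58 values.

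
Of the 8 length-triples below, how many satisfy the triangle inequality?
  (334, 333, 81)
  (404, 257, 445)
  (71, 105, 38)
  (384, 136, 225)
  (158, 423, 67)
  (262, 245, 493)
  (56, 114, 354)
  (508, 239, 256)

4

(81,333,334): 81+333 > 334 → valid
(257,404,445): 257+404 > 445 → valid
(38,71,105): 38+71 > 105 → valid
(136,225,384): 136+225 ≤ 384 → not valid
(67,158,423): 67+158 ≤ 423 → not valid
(245,262,493): 245+262 > 493 → valid
(56,114,354): 56+114 ≤ 354 → not valid
(239,256,508): 239+256 ≤ 508 → not valid
4 of the 8 triples form a triangle.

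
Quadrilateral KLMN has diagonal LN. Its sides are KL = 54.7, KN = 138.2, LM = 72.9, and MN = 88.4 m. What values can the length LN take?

83.5 < LN < 161.3

From triangle KLN: |54.7 − 138.2| < LN < 54.7 + 138.2, i.e. 83.5 < LN < 192.9.
From triangle MLN: 15.5 < LN < 161.3.
Both must hold, so LN lies in the intersection.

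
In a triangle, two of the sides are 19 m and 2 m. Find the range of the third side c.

By the triangle inequality, c must be less than 19 + 2 = 21 and greater than |19 − 2| = 17.

17 < c < 21 (m)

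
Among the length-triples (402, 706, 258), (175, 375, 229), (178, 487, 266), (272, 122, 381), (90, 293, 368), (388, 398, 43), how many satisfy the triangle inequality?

4

(258,402,706): 258+402 ≤ 706 → not valid
(175,229,375): 175+229 > 375 → valid
(178,266,487): 178+266 ≤ 487 → not valid
(122,272,381): 122+272 > 381 → valid
(90,293,368): 90+293 > 368 → valid
(43,388,398): 43+388 > 398 → valid
4 of the 6 triples form a triangle.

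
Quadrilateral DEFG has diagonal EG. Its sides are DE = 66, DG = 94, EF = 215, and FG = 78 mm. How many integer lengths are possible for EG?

From triangle DEG: 28 < EG < 160.
From triangle FEG: 137 < EG < 293.
Intersection: 137 < EG < 160, so integers 138 through 159: 22 values.

22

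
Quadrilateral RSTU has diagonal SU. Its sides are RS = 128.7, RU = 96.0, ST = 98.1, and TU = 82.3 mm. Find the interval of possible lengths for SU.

From triangle RSU: |128.7 − 96.0| < SU < 128.7 + 96.0, i.e. 32.7 < SU < 224.7.
From triangle TSU: 15.8 < SU < 180.4.
Both must hold, so SU lies in the intersection.

32.7 < SU < 180.4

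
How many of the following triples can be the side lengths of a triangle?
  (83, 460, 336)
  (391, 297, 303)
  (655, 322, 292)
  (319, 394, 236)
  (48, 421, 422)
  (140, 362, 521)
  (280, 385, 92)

(83,336,460): 83+336 ≤ 460 → not valid
(297,303,391): 297+303 > 391 → valid
(292,322,655): 292+322 ≤ 655 → not valid
(236,319,394): 236+319 > 394 → valid
(48,421,422): 48+421 > 422 → valid
(140,362,521): 140+362 ≤ 521 → not valid
(92,280,385): 92+280 ≤ 385 → not valid
3 of the 7 triples form a triangle.

3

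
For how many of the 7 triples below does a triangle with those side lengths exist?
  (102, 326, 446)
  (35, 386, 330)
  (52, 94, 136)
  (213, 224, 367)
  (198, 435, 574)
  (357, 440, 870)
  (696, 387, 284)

3

(102,326,446): 102+326 ≤ 446 → not valid
(35,330,386): 35+330 ≤ 386 → not valid
(52,94,136): 52+94 > 136 → valid
(213,224,367): 213+224 > 367 → valid
(198,435,574): 198+435 > 574 → valid
(357,440,870): 357+440 ≤ 870 → not valid
(284,387,696): 284+387 ≤ 696 → not valid
3 of the 7 triples form a triangle.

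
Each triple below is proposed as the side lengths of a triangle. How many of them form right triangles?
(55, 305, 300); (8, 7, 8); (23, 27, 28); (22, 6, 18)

(55,305,300): 55²+300² = 93025 = 305² → right
(8,7,8): 7²+8² = 113 > 64 = 8² → acute
(23,27,28): 23²+27² = 1258 > 784 = 28² → acute
(22,6,18): 6²+18² = 360 < 484 = 22² → obtuse
1 of the 4 is right.

1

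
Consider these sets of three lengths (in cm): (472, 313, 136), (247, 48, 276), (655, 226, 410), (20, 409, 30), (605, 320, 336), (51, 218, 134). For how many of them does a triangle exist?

2

(136,313,472): 136+313 ≤ 472 → not valid
(48,247,276): 48+247 > 276 → valid
(226,410,655): 226+410 ≤ 655 → not valid
(20,30,409): 20+30 ≤ 409 → not valid
(320,336,605): 320+336 > 605 → valid
(51,134,218): 51+134 ≤ 218 → not valid
2 of the 6 triples form a triangle.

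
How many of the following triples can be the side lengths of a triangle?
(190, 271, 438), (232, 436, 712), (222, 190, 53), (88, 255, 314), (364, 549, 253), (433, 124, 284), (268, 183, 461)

4

(190,271,438): 190+271 > 438 → valid
(232,436,712): 232+436 ≤ 712 → not valid
(53,190,222): 53+190 > 222 → valid
(88,255,314): 88+255 > 314 → valid
(253,364,549): 253+364 > 549 → valid
(124,284,433): 124+284 ≤ 433 → not valid
(183,268,461): 183+268 ≤ 461 → not valid
4 of the 7 triples form a triangle.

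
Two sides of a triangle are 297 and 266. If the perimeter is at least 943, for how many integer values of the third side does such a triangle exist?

Triangle inequality: 31 < x < 563. Perimeter ≥ 943 gives x ≥ 943 − 297 − 266 = 380.
So 380 ≤ x < 563; integers 380 through 562: 183 values.

183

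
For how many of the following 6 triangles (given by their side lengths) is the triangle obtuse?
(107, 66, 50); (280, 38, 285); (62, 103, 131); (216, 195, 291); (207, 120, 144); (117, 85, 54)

5

(107,66,50): 50²+66² = 6856 < 11449 = 107² → obtuse
(280,38,285): 38²+280² = 79844 < 81225 = 285² → obtuse
(62,103,131): 62²+103² = 14453 < 17161 = 131² → obtuse
(216,195,291): 195²+216² = 84681 = 291² → right
(207,120,144): 120²+144² = 35136 < 42849 = 207² → obtuse
(117,85,54): 54²+85² = 10141 < 13689 = 117² → obtuse
5 of the 6 are obtuse.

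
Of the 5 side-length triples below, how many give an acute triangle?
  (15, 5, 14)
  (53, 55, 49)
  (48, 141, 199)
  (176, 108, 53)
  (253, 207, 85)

(15,5,14): 5²+14² = 221 < 225 = 15² → obtuse
(53,55,49): 49²+53² = 5210 > 3025 = 55² → acute
(48,141,199): 48+141 ≤ 199, not a triangle
(176,108,53): 53+108 ≤ 176, not a triangle
(253,207,85): 85²+207² = 50074 < 64009 = 253² → obtuse
1 of the 5 is acute.

1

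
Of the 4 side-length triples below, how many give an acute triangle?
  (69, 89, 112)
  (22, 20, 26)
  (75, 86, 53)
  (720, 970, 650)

(69,89,112): 69²+89² = 12682 > 12544 = 112² → acute
(22,20,26): 20²+22² = 884 > 676 = 26² → acute
(75,86,53): 53²+75² = 8434 > 7396 = 86² → acute
(720,970,650): 650²+720² = 940900 = 970² → right
3 of the 4 are acute.

3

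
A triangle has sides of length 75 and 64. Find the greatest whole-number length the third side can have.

138

The third side must be strictly less than 75 + 64 = 139.
The largest integer below 139 is 138.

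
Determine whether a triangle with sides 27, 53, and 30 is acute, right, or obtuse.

Compare the square of the longest side to the sum of squares of the other two: 27² + 30² = 1629 < 2809 = 53².

obtuse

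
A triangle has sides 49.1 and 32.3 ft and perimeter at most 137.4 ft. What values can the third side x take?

Triangle inequality alone gives 16.8 < x < 81.4.
The perimeter condition gives x ≤ 137.4 − 49.1 − 32.3 = 56.0.
Intersecting the two: 16.8 < x ≤ 56.0.

16.8 < x ≤ 56.0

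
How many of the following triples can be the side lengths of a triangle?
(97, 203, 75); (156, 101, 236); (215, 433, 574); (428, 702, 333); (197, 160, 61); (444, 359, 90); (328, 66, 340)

6

(75,97,203): 75+97 ≤ 203 → not valid
(101,156,236): 101+156 > 236 → valid
(215,433,574): 215+433 > 574 → valid
(333,428,702): 333+428 > 702 → valid
(61,160,197): 61+160 > 197 → valid
(90,359,444): 90+359 > 444 → valid
(66,328,340): 66+328 > 340 → valid
6 of the 7 triples form a triangle.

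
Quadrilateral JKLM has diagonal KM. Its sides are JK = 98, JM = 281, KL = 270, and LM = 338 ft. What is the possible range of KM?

183 < KM < 379

From triangle JKM: |98 − 281| < KM < 98 + 281, i.e. 183 < KM < 379.
From triangle LKM: 68 < KM < 608.
Both must hold, so KM lies in the intersection.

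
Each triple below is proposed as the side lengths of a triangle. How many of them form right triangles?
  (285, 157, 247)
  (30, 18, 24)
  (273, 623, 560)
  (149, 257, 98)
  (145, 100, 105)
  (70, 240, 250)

4

(285,157,247): 157²+247² = 85658 > 81225 = 285² → acute
(30,18,24): 18²+24² = 900 = 30² → right
(273,623,560): 273²+560² = 388129 = 623² → right
(149,257,98): 98+149 ≤ 257, not a triangle
(145,100,105): 100²+105² = 21025 = 145² → right
(70,240,250): 70²+240² = 62500 = 250² → right
4 of the 6 are right.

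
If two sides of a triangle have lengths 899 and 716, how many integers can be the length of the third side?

1431

The third side lies in the open interval (183, 1615).
Integers from 184 to 1614 inclusive: 1614 − 184 + 1 = 1431.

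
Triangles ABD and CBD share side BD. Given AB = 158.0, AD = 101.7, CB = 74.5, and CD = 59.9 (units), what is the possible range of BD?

56.3 < BD < 134.4

From triangle ABD: |158.0 − 101.7| < BD < 158.0 + 101.7, i.e. 56.3 < BD < 259.7.
From triangle CBD: 14.6 < BD < 134.4.
Both must hold, so BD lies in the intersection.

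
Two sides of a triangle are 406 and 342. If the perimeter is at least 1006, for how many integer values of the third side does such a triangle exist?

490

Triangle inequality: 64 < x < 748. Perimeter ≥ 1006 gives x ≥ 1006 − 406 − 342 = 258.
So 258 ≤ x < 748; integers 258 through 747: 490 values.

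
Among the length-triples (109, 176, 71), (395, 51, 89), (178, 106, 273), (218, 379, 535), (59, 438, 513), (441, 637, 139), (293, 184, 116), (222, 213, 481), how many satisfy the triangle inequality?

4

(71,109,176): 71+109 > 176 → valid
(51,89,395): 51+89 ≤ 395 → not valid
(106,178,273): 106+178 > 273 → valid
(218,379,535): 218+379 > 535 → valid
(59,438,513): 59+438 ≤ 513 → not valid
(139,441,637): 139+441 ≤ 637 → not valid
(116,184,293): 116+184 > 293 → valid
(213,222,481): 213+222 ≤ 481 → not valid
4 of the 8 triples form a triangle.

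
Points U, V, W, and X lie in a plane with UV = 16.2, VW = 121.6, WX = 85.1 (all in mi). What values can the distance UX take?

The maximum is all hops collinear in one direction: 16.2 + 121.6 + 85.1 = 222.9.
The longest hop is 121.6; the others sum to 101.3. Folding the others back against it leaves at least 121.6 − 101.3 = 20.3.

20.3 ≤ UX ≤ 222.9 mi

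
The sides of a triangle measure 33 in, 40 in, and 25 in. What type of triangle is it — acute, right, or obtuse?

Compare the square of the longest side to the sum of squares of the other two: 25² + 33² = 1714 > 1600 = 40².

acute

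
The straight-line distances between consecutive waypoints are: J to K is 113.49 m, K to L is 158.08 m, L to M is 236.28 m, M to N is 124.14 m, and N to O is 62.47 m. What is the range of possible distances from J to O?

0 ≤ JO ≤ 694.46 m

The maximum is all hops collinear in one direction: 113.49 + 158.08 + 236.28 + 124.14 + 62.47 = 694.46.
The longest hop is 236.28; the others sum to 458.18. Since 236.28 ≤ 458.18, the path can fold back on itself completely, so the minimum distance is 0.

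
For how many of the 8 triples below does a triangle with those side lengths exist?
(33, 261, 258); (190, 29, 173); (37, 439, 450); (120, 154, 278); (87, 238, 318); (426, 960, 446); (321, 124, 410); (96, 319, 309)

(33,258,261): 33+258 > 261 → valid
(29,173,190): 29+173 > 190 → valid
(37,439,450): 37+439 > 450 → valid
(120,154,278): 120+154 ≤ 278 → not valid
(87,238,318): 87+238 > 318 → valid
(426,446,960): 426+446 ≤ 960 → not valid
(124,321,410): 124+321 > 410 → valid
(96,309,319): 96+309 > 319 → valid
6 of the 8 triples form a triangle.

6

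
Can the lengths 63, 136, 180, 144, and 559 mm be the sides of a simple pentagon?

For a pentagon, each side must be shorter than the sum of the others.
Here the longest side is 559, but the remaining 4 sides sum to only 523.

No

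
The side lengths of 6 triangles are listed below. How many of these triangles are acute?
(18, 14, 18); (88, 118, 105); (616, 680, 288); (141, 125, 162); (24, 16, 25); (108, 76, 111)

(18,14,18): 14²+18² = 520 > 324 = 18² → acute
(88,118,105): 88²+105² = 18769 > 13924 = 118² → acute
(616,680,288): 288²+616² = 462400 = 680² → right
(141,125,162): 125²+141² = 35506 > 26244 = 162² → acute
(24,16,25): 16²+24² = 832 > 625 = 25² → acute
(108,76,111): 76²+108² = 17440 > 12321 = 111² → acute
5 of the 6 are acute.

5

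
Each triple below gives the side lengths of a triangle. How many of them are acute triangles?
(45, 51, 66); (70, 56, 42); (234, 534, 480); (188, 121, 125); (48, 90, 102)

(45,51,66): 45²+51² = 4626 > 4356 = 66² → acute
(70,56,42): 42²+56² = 4900 = 70² → right
(234,534,480): 234²+480² = 285156 = 534² → right
(188,121,125): 121²+125² = 30266 < 35344 = 188² → obtuse
(48,90,102): 48²+90² = 10404 = 102² → right
1 of the 5 is acute.

1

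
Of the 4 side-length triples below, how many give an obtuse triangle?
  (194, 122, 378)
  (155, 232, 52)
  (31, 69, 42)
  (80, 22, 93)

2

(194,122,378): 122+194 ≤ 378, not a triangle
(155,232,52): 52+155 ≤ 232, not a triangle
(31,69,42): 31²+42² = 2725 < 4761 = 69² → obtuse
(80,22,93): 22²+80² = 6884 < 8649 = 93² → obtuse
2 of the 4 are obtuse.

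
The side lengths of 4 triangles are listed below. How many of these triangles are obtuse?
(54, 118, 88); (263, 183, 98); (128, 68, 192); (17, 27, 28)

3

(54,118,88): 54²+88² = 10660 < 13924 = 118² → obtuse
(263,183,98): 98²+183² = 43093 < 69169 = 263² → obtuse
(128,68,192): 68²+128² = 21008 < 36864 = 192² → obtuse
(17,27,28): 17²+27² = 1018 > 784 = 28² → acute
3 of the 4 are obtuse.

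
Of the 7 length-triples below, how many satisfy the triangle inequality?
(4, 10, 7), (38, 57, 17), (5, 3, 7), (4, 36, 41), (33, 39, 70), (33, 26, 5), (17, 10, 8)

(4,7,10): 4+7 > 10 → valid
(17,38,57): 17+38 ≤ 57 → not valid
(3,5,7): 3+5 > 7 → valid
(4,36,41): 4+36 ≤ 41 → not valid
(33,39,70): 33+39 > 70 → valid
(5,26,33): 5+26 ≤ 33 → not valid
(8,10,17): 8+10 > 17 → valid
4 of the 7 triples form a triangle.

4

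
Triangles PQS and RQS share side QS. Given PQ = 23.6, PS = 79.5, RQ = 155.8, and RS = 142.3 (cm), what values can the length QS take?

From triangle PQS: |23.6 − 79.5| < QS < 23.6 + 79.5, i.e. 55.9 < QS < 103.1.
From triangle RQS: 13.5 < QS < 298.1.
Both must hold, so QS lies in the intersection.

55.9 < QS < 103.1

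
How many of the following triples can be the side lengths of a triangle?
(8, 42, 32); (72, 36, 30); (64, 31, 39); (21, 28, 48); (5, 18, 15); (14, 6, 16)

4

(8,32,42): 8+32 ≤ 42 → not valid
(30,36,72): 30+36 ≤ 72 → not valid
(31,39,64): 31+39 > 64 → valid
(21,28,48): 21+28 > 48 → valid
(5,15,18): 5+15 > 18 → valid
(6,14,16): 6+14 > 16 → valid
4 of the 6 triples form a triangle.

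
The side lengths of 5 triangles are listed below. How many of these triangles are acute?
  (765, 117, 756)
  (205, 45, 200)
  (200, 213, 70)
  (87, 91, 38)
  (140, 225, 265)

1

(765,117,756): 117²+756² = 585225 = 765² → right
(205,45,200): 45²+200² = 42025 = 205² → right
(200,213,70): 70²+200² = 44900 < 45369 = 213² → obtuse
(87,91,38): 38²+87² = 9013 > 8281 = 91² → acute
(140,225,265): 140²+225² = 70225 = 265² → right
1 of the 5 is acute.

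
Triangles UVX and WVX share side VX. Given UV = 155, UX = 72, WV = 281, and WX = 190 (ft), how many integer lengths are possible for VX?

135

From triangle UVX: 83 < VX < 227.
From triangle WVX: 91 < VX < 471.
Intersection: 91 < VX < 227, so integers 92 through 226: 135 values.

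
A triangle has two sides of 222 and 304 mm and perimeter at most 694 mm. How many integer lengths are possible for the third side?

86

Triangle inequality: 82 < x < 526. Perimeter ≤ 694 gives x ≤ 694 − 222 − 304 = 168.
So 82 < x ≤ 168; integers 83 through 168: 86 values.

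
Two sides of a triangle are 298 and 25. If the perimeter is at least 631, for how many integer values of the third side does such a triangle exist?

Triangle inequality: 273 < x < 323. Perimeter ≥ 631 gives x ≥ 631 − 298 − 25 = 308.
So 308 ≤ x < 323; integers 308 through 322: 15 values.

15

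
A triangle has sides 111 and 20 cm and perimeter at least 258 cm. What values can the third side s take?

127 ≤ s < 131 cm

Triangle inequality alone gives 91 < s < 131.
The perimeter condition gives s ≥ 258 − 111 − 20 = 127.
Intersecting the two: 127 ≤ s < 131.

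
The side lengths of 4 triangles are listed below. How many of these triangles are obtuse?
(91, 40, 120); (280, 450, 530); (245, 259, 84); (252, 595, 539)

1

(91,40,120): 40²+91² = 9881 < 14400 = 120² → obtuse
(280,450,530): 280²+450² = 280900 = 530² → right
(245,259,84): 84²+245² = 67081 = 259² → right
(252,595,539): 252²+539² = 354025 = 595² → right
1 of the 4 is obtuse.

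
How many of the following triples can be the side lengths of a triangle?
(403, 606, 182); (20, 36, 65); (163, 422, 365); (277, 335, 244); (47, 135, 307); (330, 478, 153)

(182,403,606): 182+403 ≤ 606 → not valid
(20,36,65): 20+36 ≤ 65 → not valid
(163,365,422): 163+365 > 422 → valid
(244,277,335): 244+277 > 335 → valid
(47,135,307): 47+135 ≤ 307 → not valid
(153,330,478): 153+330 > 478 → valid
3 of the 6 triples form a triangle.

3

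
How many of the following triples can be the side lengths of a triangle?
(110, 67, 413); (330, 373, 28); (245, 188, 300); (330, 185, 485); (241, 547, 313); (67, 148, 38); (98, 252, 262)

(67,110,413): 67+110 ≤ 413 → not valid
(28,330,373): 28+330 ≤ 373 → not valid
(188,245,300): 188+245 > 300 → valid
(185,330,485): 185+330 > 485 → valid
(241,313,547): 241+313 > 547 → valid
(38,67,148): 38+67 ≤ 148 → not valid
(98,252,262): 98+252 > 262 → valid
4 of the 7 triples form a triangle.

4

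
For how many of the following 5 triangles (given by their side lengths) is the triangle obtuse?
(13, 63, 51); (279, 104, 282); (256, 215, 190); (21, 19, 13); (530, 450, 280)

(13,63,51): 13²+51² = 2770 < 3969 = 63² → obtuse
(279,104,282): 104²+279² = 88657 > 79524 = 282² → acute
(256,215,190): 190²+215² = 82325 > 65536 = 256² → acute
(21,19,13): 13²+19² = 530 > 441 = 21² → acute
(530,450,280): 280²+450² = 280900 = 530² → right
1 of the 5 is obtuse.

1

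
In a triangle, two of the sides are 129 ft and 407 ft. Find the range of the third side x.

278 < x < 536

By the triangle inequality, x must be less than 129 + 407 = 536 and greater than |129 − 407| = 278.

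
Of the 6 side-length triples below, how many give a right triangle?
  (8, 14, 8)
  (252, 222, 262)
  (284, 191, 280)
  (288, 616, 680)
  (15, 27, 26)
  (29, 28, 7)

(8,14,8): 8²+8² = 128 < 196 = 14² → obtuse
(252,222,262): 222²+252² = 112788 > 68644 = 262² → acute
(284,191,280): 191²+280² = 114881 > 80656 = 284² → acute
(288,616,680): 288²+616² = 462400 = 680² → right
(15,27,26): 15²+26² = 901 > 729 = 27² → acute
(29,28,7): 7²+28² = 833 < 841 = 29² → obtuse
1 of the 6 is right.

1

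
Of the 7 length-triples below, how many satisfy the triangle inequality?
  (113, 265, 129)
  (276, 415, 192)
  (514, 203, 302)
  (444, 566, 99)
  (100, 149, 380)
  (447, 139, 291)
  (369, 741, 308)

(113,129,265): 113+129 ≤ 265 → not valid
(192,276,415): 192+276 > 415 → valid
(203,302,514): 203+302 ≤ 514 → not valid
(99,444,566): 99+444 ≤ 566 → not valid
(100,149,380): 100+149 ≤ 380 → not valid
(139,291,447): 139+291 ≤ 447 → not valid
(308,369,741): 308+369 ≤ 741 → not valid
1 of the 7 triples forms a triangle.

1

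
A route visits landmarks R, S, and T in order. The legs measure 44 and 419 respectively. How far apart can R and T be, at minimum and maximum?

375 ≤ RT ≤ 463

By the triangle inequality, |44 − 419| ≤ RT ≤ 44 + 419.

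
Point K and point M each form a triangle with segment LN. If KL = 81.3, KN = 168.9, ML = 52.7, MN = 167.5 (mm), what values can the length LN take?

From triangle KLN: |81.3 − 168.9| < LN < 81.3 + 168.9, i.e. 87.6 < LN < 250.2.
From triangle MLN: 114.8 < LN < 220.2.
Both must hold, so LN lies in the intersection.

114.8 < LN < 220.2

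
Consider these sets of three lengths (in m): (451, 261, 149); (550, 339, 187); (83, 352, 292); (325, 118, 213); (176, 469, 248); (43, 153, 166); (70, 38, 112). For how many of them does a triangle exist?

3

(149,261,451): 149+261 ≤ 451 → not valid
(187,339,550): 187+339 ≤ 550 → not valid
(83,292,352): 83+292 > 352 → valid
(118,213,325): 118+213 > 325 → valid
(176,248,469): 176+248 ≤ 469 → not valid
(43,153,166): 43+153 > 166 → valid
(38,70,112): 38+70 ≤ 112 → not valid
3 of the 7 triples form a triangle.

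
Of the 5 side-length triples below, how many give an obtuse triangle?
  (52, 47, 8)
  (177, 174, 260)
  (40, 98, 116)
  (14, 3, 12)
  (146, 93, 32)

4

(52,47,8): 8²+47² = 2273 < 2704 = 52² → obtuse
(177,174,260): 174²+177² = 61605 < 67600 = 260² → obtuse
(40,98,116): 40²+98² = 11204 < 13456 = 116² → obtuse
(14,3,12): 3²+12² = 153 < 196 = 14² → obtuse
(146,93,32): 32+93 ≤ 146, not a triangle
4 of the 5 are obtuse.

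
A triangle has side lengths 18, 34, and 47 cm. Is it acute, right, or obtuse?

obtuse

Compare the square of the longest side to the sum of squares of the other two: 18² + 34² = 1480 < 2209 = 47².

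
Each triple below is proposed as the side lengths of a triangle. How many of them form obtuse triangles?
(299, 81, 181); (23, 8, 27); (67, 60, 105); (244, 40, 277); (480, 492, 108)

(299,81,181): 81+181 ≤ 299, not a triangle
(23,8,27): 8²+23² = 593 < 729 = 27² → obtuse
(67,60,105): 60²+67² = 8089 < 11025 = 105² → obtuse
(244,40,277): 40²+244² = 61136 < 76729 = 277² → obtuse
(480,492,108): 108²+480² = 242064 = 492² → right
3 of the 5 are obtuse.

3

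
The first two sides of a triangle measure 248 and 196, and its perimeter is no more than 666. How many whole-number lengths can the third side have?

170

Triangle inequality: 52 < x < 444. Perimeter ≤ 666 gives x ≤ 666 − 248 − 196 = 222.
So 52 < x ≤ 222; integers 53 through 222: 170 values.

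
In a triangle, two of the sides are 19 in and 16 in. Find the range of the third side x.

By the triangle inequality, x must be less than 19 + 16 = 35 and greater than |19 − 16| = 3.

3 < x < 35 (in)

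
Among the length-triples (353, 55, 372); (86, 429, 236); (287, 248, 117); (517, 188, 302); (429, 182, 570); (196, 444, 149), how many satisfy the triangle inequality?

3

(55,353,372): 55+353 > 372 → valid
(86,236,429): 86+236 ≤ 429 → not valid
(117,248,287): 117+248 > 287 → valid
(188,302,517): 188+302 ≤ 517 → not valid
(182,429,570): 182+429 > 570 → valid
(149,196,444): 149+196 ≤ 444 → not valid
3 of the 6 triples form a triangle.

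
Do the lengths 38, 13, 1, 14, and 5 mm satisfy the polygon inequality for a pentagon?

For a pentagon, each side must be shorter than the sum of the others.
Here the longest side is 38, but the remaining 4 sides sum to only 33.

No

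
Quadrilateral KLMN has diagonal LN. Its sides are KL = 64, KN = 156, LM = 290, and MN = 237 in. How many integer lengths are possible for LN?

From triangle KLN: 92 < LN < 220.
From triangle MLN: 53 < LN < 527.
Intersection: 92 < LN < 220, so integers 93 through 219: 127 values.

127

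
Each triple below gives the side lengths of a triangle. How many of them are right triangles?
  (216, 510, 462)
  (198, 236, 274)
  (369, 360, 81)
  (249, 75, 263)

2

(216,510,462): 216²+462² = 260100 = 510² → right
(198,236,274): 198²+236² = 94900 > 75076 = 274² → acute
(369,360,81): 81²+360² = 136161 = 369² → right
(249,75,263): 75²+249² = 67626 < 69169 = 263² → obtuse
2 of the 4 are right.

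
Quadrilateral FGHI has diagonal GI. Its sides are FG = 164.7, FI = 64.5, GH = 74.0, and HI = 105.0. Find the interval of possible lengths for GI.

100.2 < GI < 179.0

From triangle FGI: |164.7 − 64.5| < GI < 164.7 + 64.5, i.e. 100.2 < GI < 229.2.
From triangle HGI: 31.0 < GI < 179.0.
Both must hold, so GI lies in the intersection.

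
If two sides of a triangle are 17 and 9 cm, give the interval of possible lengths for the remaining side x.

By the triangle inequality, x must be less than 17 + 9 = 26 and greater than |17 − 9| = 8.

8 < x < 26 (cm)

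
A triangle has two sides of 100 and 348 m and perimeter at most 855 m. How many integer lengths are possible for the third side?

Triangle inequality: 248 < x < 448. Perimeter ≤ 855 gives x ≤ 855 − 100 − 348 = 407.
So 248 < x ≤ 407; integers 249 through 407: 159 values.

159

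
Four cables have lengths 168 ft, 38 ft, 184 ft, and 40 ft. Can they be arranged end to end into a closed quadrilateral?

Yes

A quadrilateral exists iff every side is shorter than the sum of the others — equivalently, the longest side is less than the sum of the rest.
Longest side 184 < 246 (sum of the remaining 3), so yes.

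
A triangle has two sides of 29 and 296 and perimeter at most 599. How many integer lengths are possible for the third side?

Triangle inequality: 267 < x < 325. Perimeter ≤ 599 gives x ≤ 599 − 29 − 296 = 274.
So 267 < x ≤ 274; integers 268 through 274: 7 values.

7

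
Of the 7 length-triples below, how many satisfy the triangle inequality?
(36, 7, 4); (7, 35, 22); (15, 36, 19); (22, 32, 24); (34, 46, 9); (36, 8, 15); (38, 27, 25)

(4,7,36): 4+7 ≤ 36 → not valid
(7,22,35): 7+22 ≤ 35 → not valid
(15,19,36): 15+19 ≤ 36 → not valid
(22,24,32): 22+24 > 32 → valid
(9,34,46): 9+34 ≤ 46 → not valid
(8,15,36): 8+15 ≤ 36 → not valid
(25,27,38): 25+27 > 38 → valid
2 of the 7 triples form a triangle.

2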